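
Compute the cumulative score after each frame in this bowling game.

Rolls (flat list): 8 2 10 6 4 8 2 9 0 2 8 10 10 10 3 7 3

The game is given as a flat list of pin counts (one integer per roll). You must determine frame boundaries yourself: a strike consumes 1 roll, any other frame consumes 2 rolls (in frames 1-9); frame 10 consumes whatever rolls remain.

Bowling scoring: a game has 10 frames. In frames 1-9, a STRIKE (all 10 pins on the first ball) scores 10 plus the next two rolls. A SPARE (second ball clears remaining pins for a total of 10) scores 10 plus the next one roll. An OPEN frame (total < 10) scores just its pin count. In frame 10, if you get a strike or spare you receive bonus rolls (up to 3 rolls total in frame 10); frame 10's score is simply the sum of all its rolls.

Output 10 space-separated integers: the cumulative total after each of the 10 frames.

Answer: 20 40 58 77 86 106 136 159 179 192

Derivation:
Frame 1: SPARE (8+2=10). 10 + next roll (10) = 20. Cumulative: 20
Frame 2: STRIKE. 10 + next two rolls (6+4) = 20. Cumulative: 40
Frame 3: SPARE (6+4=10). 10 + next roll (8) = 18. Cumulative: 58
Frame 4: SPARE (8+2=10). 10 + next roll (9) = 19. Cumulative: 77
Frame 5: OPEN (9+0=9). Cumulative: 86
Frame 6: SPARE (2+8=10). 10 + next roll (10) = 20. Cumulative: 106
Frame 7: STRIKE. 10 + next two rolls (10+10) = 30. Cumulative: 136
Frame 8: STRIKE. 10 + next two rolls (10+3) = 23. Cumulative: 159
Frame 9: STRIKE. 10 + next two rolls (3+7) = 20. Cumulative: 179
Frame 10: SPARE. Sum of all frame-10 rolls (3+7+3) = 13. Cumulative: 192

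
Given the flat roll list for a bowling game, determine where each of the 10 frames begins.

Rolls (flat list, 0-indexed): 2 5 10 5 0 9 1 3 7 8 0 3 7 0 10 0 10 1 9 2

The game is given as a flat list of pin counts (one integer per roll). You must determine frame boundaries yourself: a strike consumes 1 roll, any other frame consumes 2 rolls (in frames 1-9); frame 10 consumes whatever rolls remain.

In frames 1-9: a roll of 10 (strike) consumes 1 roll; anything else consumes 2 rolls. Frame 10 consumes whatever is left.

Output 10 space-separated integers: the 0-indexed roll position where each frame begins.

Frame 1 starts at roll index 0: rolls=2,5 (sum=7), consumes 2 rolls
Frame 2 starts at roll index 2: roll=10 (strike), consumes 1 roll
Frame 3 starts at roll index 3: rolls=5,0 (sum=5), consumes 2 rolls
Frame 4 starts at roll index 5: rolls=9,1 (sum=10), consumes 2 rolls
Frame 5 starts at roll index 7: rolls=3,7 (sum=10), consumes 2 rolls
Frame 6 starts at roll index 9: rolls=8,0 (sum=8), consumes 2 rolls
Frame 7 starts at roll index 11: rolls=3,7 (sum=10), consumes 2 rolls
Frame 8 starts at roll index 13: rolls=0,10 (sum=10), consumes 2 rolls
Frame 9 starts at roll index 15: rolls=0,10 (sum=10), consumes 2 rolls
Frame 10 starts at roll index 17: 3 remaining rolls

Answer: 0 2 3 5 7 9 11 13 15 17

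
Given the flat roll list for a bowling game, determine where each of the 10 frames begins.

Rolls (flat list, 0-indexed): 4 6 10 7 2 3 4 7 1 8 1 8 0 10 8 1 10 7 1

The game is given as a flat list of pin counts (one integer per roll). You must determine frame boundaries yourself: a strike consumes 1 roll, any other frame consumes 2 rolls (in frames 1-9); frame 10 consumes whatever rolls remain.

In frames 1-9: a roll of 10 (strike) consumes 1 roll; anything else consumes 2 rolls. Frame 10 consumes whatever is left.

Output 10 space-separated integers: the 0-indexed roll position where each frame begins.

Frame 1 starts at roll index 0: rolls=4,6 (sum=10), consumes 2 rolls
Frame 2 starts at roll index 2: roll=10 (strike), consumes 1 roll
Frame 3 starts at roll index 3: rolls=7,2 (sum=9), consumes 2 rolls
Frame 4 starts at roll index 5: rolls=3,4 (sum=7), consumes 2 rolls
Frame 5 starts at roll index 7: rolls=7,1 (sum=8), consumes 2 rolls
Frame 6 starts at roll index 9: rolls=8,1 (sum=9), consumes 2 rolls
Frame 7 starts at roll index 11: rolls=8,0 (sum=8), consumes 2 rolls
Frame 8 starts at roll index 13: roll=10 (strike), consumes 1 roll
Frame 9 starts at roll index 14: rolls=8,1 (sum=9), consumes 2 rolls
Frame 10 starts at roll index 16: 3 remaining rolls

Answer: 0 2 3 5 7 9 11 13 14 16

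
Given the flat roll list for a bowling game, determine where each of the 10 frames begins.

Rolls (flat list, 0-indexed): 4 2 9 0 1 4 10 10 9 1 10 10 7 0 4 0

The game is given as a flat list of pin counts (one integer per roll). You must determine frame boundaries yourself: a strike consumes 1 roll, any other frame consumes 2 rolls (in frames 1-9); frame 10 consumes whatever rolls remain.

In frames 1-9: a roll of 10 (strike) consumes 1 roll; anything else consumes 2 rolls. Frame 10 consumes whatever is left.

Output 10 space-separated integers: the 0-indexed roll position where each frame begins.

Frame 1 starts at roll index 0: rolls=4,2 (sum=6), consumes 2 rolls
Frame 2 starts at roll index 2: rolls=9,0 (sum=9), consumes 2 rolls
Frame 3 starts at roll index 4: rolls=1,4 (sum=5), consumes 2 rolls
Frame 4 starts at roll index 6: roll=10 (strike), consumes 1 roll
Frame 5 starts at roll index 7: roll=10 (strike), consumes 1 roll
Frame 6 starts at roll index 8: rolls=9,1 (sum=10), consumes 2 rolls
Frame 7 starts at roll index 10: roll=10 (strike), consumes 1 roll
Frame 8 starts at roll index 11: roll=10 (strike), consumes 1 roll
Frame 9 starts at roll index 12: rolls=7,0 (sum=7), consumes 2 rolls
Frame 10 starts at roll index 14: 2 remaining rolls

Answer: 0 2 4 6 7 8 10 11 12 14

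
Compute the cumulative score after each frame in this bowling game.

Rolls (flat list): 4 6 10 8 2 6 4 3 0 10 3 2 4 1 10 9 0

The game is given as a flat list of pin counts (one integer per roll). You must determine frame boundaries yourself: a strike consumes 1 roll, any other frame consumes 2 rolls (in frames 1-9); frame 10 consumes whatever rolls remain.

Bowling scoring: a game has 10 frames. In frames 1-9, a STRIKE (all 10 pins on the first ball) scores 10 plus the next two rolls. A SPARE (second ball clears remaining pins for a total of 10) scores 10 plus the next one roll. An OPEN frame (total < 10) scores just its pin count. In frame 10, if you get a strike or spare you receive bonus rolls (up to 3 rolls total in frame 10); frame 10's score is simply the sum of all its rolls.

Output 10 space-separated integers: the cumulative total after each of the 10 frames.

Answer: 20 40 56 69 72 87 92 97 116 125

Derivation:
Frame 1: SPARE (4+6=10). 10 + next roll (10) = 20. Cumulative: 20
Frame 2: STRIKE. 10 + next two rolls (8+2) = 20. Cumulative: 40
Frame 3: SPARE (8+2=10). 10 + next roll (6) = 16. Cumulative: 56
Frame 4: SPARE (6+4=10). 10 + next roll (3) = 13. Cumulative: 69
Frame 5: OPEN (3+0=3). Cumulative: 72
Frame 6: STRIKE. 10 + next two rolls (3+2) = 15. Cumulative: 87
Frame 7: OPEN (3+2=5). Cumulative: 92
Frame 8: OPEN (4+1=5). Cumulative: 97
Frame 9: STRIKE. 10 + next two rolls (9+0) = 19. Cumulative: 116
Frame 10: OPEN. Sum of all frame-10 rolls (9+0) = 9. Cumulative: 125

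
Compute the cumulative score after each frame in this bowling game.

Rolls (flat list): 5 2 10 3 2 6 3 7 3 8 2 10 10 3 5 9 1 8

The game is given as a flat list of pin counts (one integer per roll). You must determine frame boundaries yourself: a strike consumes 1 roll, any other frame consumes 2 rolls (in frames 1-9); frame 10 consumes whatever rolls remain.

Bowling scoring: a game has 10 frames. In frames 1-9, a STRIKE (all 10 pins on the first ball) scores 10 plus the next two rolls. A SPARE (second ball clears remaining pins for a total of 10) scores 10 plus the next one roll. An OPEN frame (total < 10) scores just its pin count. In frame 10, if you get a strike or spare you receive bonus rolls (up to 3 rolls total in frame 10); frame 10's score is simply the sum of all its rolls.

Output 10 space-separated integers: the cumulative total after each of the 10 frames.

Answer: 7 22 27 36 54 74 97 115 123 141

Derivation:
Frame 1: OPEN (5+2=7). Cumulative: 7
Frame 2: STRIKE. 10 + next two rolls (3+2) = 15. Cumulative: 22
Frame 3: OPEN (3+2=5). Cumulative: 27
Frame 4: OPEN (6+3=9). Cumulative: 36
Frame 5: SPARE (7+3=10). 10 + next roll (8) = 18. Cumulative: 54
Frame 6: SPARE (8+2=10). 10 + next roll (10) = 20. Cumulative: 74
Frame 7: STRIKE. 10 + next two rolls (10+3) = 23. Cumulative: 97
Frame 8: STRIKE. 10 + next two rolls (3+5) = 18. Cumulative: 115
Frame 9: OPEN (3+5=8). Cumulative: 123
Frame 10: SPARE. Sum of all frame-10 rolls (9+1+8) = 18. Cumulative: 141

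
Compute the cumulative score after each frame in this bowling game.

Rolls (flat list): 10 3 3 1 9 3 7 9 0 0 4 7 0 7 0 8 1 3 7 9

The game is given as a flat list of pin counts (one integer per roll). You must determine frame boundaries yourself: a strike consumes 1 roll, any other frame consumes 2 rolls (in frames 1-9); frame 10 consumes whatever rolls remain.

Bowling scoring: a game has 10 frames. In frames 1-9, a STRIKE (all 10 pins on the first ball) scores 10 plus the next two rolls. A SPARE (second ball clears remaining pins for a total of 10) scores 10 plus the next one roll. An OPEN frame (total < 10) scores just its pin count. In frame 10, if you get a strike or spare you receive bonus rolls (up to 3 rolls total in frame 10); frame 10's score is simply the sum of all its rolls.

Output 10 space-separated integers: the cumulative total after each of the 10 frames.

Answer: 16 22 35 54 63 67 74 81 90 109

Derivation:
Frame 1: STRIKE. 10 + next two rolls (3+3) = 16. Cumulative: 16
Frame 2: OPEN (3+3=6). Cumulative: 22
Frame 3: SPARE (1+9=10). 10 + next roll (3) = 13. Cumulative: 35
Frame 4: SPARE (3+7=10). 10 + next roll (9) = 19. Cumulative: 54
Frame 5: OPEN (9+0=9). Cumulative: 63
Frame 6: OPEN (0+4=4). Cumulative: 67
Frame 7: OPEN (7+0=7). Cumulative: 74
Frame 8: OPEN (7+0=7). Cumulative: 81
Frame 9: OPEN (8+1=9). Cumulative: 90
Frame 10: SPARE. Sum of all frame-10 rolls (3+7+9) = 19. Cumulative: 109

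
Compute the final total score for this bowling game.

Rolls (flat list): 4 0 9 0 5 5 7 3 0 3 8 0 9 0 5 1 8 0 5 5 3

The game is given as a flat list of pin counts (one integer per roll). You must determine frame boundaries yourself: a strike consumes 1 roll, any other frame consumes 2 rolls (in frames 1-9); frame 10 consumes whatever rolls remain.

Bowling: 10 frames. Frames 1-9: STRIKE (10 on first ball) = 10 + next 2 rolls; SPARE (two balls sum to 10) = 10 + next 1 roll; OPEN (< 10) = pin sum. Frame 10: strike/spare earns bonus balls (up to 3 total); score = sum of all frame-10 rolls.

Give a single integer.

Frame 1: OPEN (4+0=4). Cumulative: 4
Frame 2: OPEN (9+0=9). Cumulative: 13
Frame 3: SPARE (5+5=10). 10 + next roll (7) = 17. Cumulative: 30
Frame 4: SPARE (7+3=10). 10 + next roll (0) = 10. Cumulative: 40
Frame 5: OPEN (0+3=3). Cumulative: 43
Frame 6: OPEN (8+0=8). Cumulative: 51
Frame 7: OPEN (9+0=9). Cumulative: 60
Frame 8: OPEN (5+1=6). Cumulative: 66
Frame 9: OPEN (8+0=8). Cumulative: 74
Frame 10: SPARE. Sum of all frame-10 rolls (5+5+3) = 13. Cumulative: 87

Answer: 87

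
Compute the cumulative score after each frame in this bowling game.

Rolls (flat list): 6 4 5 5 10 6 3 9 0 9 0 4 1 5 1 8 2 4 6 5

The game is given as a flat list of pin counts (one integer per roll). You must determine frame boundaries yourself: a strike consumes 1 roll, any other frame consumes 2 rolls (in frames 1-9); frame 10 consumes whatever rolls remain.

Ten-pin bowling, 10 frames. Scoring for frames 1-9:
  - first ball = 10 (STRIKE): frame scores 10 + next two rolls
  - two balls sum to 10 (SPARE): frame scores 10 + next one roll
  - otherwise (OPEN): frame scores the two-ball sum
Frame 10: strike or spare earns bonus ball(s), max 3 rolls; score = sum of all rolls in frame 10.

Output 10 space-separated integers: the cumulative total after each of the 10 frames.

Frame 1: SPARE (6+4=10). 10 + next roll (5) = 15. Cumulative: 15
Frame 2: SPARE (5+5=10). 10 + next roll (10) = 20. Cumulative: 35
Frame 3: STRIKE. 10 + next two rolls (6+3) = 19. Cumulative: 54
Frame 4: OPEN (6+3=9). Cumulative: 63
Frame 5: OPEN (9+0=9). Cumulative: 72
Frame 6: OPEN (9+0=9). Cumulative: 81
Frame 7: OPEN (4+1=5). Cumulative: 86
Frame 8: OPEN (5+1=6). Cumulative: 92
Frame 9: SPARE (8+2=10). 10 + next roll (4) = 14. Cumulative: 106
Frame 10: SPARE. Sum of all frame-10 rolls (4+6+5) = 15. Cumulative: 121

Answer: 15 35 54 63 72 81 86 92 106 121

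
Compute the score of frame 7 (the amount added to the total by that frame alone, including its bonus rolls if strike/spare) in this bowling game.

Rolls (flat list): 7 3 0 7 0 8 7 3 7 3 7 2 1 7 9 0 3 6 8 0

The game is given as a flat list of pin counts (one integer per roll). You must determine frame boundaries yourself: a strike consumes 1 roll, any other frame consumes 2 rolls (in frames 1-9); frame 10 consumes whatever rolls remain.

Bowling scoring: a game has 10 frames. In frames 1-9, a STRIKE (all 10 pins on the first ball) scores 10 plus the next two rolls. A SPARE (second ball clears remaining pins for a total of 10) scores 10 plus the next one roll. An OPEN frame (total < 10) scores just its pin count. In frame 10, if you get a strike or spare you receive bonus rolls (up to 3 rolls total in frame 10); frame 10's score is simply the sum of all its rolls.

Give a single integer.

Answer: 8

Derivation:
Frame 1: SPARE (7+3=10). 10 + next roll (0) = 10. Cumulative: 10
Frame 2: OPEN (0+7=7). Cumulative: 17
Frame 3: OPEN (0+8=8). Cumulative: 25
Frame 4: SPARE (7+3=10). 10 + next roll (7) = 17. Cumulative: 42
Frame 5: SPARE (7+3=10). 10 + next roll (7) = 17. Cumulative: 59
Frame 6: OPEN (7+2=9). Cumulative: 68
Frame 7: OPEN (1+7=8). Cumulative: 76
Frame 8: OPEN (9+0=9). Cumulative: 85
Frame 9: OPEN (3+6=9). Cumulative: 94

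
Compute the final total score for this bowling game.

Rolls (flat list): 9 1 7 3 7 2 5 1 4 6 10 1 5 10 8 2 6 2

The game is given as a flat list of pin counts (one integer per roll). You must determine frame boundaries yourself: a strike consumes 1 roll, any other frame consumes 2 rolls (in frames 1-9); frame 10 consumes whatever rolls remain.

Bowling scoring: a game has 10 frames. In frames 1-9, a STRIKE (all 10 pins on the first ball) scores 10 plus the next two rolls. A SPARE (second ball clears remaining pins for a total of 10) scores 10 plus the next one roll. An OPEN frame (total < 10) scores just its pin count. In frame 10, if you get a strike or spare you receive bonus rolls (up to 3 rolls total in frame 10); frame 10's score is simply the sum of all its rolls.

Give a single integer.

Answer: 135

Derivation:
Frame 1: SPARE (9+1=10). 10 + next roll (7) = 17. Cumulative: 17
Frame 2: SPARE (7+3=10). 10 + next roll (7) = 17. Cumulative: 34
Frame 3: OPEN (7+2=9). Cumulative: 43
Frame 4: OPEN (5+1=6). Cumulative: 49
Frame 5: SPARE (4+6=10). 10 + next roll (10) = 20. Cumulative: 69
Frame 6: STRIKE. 10 + next two rolls (1+5) = 16. Cumulative: 85
Frame 7: OPEN (1+5=6). Cumulative: 91
Frame 8: STRIKE. 10 + next two rolls (8+2) = 20. Cumulative: 111
Frame 9: SPARE (8+2=10). 10 + next roll (6) = 16. Cumulative: 127
Frame 10: OPEN. Sum of all frame-10 rolls (6+2) = 8. Cumulative: 135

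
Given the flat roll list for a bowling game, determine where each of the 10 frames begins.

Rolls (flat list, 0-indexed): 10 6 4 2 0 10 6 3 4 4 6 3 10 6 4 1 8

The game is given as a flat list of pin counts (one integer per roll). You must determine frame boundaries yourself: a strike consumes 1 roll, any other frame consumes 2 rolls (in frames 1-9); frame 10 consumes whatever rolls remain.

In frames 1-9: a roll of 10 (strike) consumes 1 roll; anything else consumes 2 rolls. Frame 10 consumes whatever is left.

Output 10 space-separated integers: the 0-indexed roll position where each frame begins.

Frame 1 starts at roll index 0: roll=10 (strike), consumes 1 roll
Frame 2 starts at roll index 1: rolls=6,4 (sum=10), consumes 2 rolls
Frame 3 starts at roll index 3: rolls=2,0 (sum=2), consumes 2 rolls
Frame 4 starts at roll index 5: roll=10 (strike), consumes 1 roll
Frame 5 starts at roll index 6: rolls=6,3 (sum=9), consumes 2 rolls
Frame 6 starts at roll index 8: rolls=4,4 (sum=8), consumes 2 rolls
Frame 7 starts at roll index 10: rolls=6,3 (sum=9), consumes 2 rolls
Frame 8 starts at roll index 12: roll=10 (strike), consumes 1 roll
Frame 9 starts at roll index 13: rolls=6,4 (sum=10), consumes 2 rolls
Frame 10 starts at roll index 15: 2 remaining rolls

Answer: 0 1 3 5 6 8 10 12 13 15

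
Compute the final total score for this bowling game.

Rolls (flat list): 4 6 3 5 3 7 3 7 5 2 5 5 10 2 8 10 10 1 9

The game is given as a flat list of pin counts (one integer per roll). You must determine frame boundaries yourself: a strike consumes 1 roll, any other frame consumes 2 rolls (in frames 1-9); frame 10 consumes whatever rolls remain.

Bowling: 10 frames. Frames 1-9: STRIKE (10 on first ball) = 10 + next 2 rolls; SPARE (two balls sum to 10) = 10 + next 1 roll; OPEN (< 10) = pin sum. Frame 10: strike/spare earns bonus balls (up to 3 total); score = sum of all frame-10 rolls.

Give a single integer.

Answer: 157

Derivation:
Frame 1: SPARE (4+6=10). 10 + next roll (3) = 13. Cumulative: 13
Frame 2: OPEN (3+5=8). Cumulative: 21
Frame 3: SPARE (3+7=10). 10 + next roll (3) = 13. Cumulative: 34
Frame 4: SPARE (3+7=10). 10 + next roll (5) = 15. Cumulative: 49
Frame 5: OPEN (5+2=7). Cumulative: 56
Frame 6: SPARE (5+5=10). 10 + next roll (10) = 20. Cumulative: 76
Frame 7: STRIKE. 10 + next two rolls (2+8) = 20. Cumulative: 96
Frame 8: SPARE (2+8=10). 10 + next roll (10) = 20. Cumulative: 116
Frame 9: STRIKE. 10 + next two rolls (10+1) = 21. Cumulative: 137
Frame 10: STRIKE. Sum of all frame-10 rolls (10+1+9) = 20. Cumulative: 157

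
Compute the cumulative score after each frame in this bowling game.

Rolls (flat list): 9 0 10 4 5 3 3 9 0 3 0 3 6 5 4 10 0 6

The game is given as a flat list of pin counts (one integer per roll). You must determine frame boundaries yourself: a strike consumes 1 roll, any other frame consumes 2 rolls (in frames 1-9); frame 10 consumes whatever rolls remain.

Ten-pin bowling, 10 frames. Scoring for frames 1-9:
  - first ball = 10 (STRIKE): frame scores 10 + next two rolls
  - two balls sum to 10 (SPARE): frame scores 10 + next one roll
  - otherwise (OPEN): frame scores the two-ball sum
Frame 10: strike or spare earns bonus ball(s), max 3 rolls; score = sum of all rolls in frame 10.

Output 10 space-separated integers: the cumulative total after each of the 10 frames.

Frame 1: OPEN (9+0=9). Cumulative: 9
Frame 2: STRIKE. 10 + next two rolls (4+5) = 19. Cumulative: 28
Frame 3: OPEN (4+5=9). Cumulative: 37
Frame 4: OPEN (3+3=6). Cumulative: 43
Frame 5: OPEN (9+0=9). Cumulative: 52
Frame 6: OPEN (3+0=3). Cumulative: 55
Frame 7: OPEN (3+6=9). Cumulative: 64
Frame 8: OPEN (5+4=9). Cumulative: 73
Frame 9: STRIKE. 10 + next two rolls (0+6) = 16. Cumulative: 89
Frame 10: OPEN. Sum of all frame-10 rolls (0+6) = 6. Cumulative: 95

Answer: 9 28 37 43 52 55 64 73 89 95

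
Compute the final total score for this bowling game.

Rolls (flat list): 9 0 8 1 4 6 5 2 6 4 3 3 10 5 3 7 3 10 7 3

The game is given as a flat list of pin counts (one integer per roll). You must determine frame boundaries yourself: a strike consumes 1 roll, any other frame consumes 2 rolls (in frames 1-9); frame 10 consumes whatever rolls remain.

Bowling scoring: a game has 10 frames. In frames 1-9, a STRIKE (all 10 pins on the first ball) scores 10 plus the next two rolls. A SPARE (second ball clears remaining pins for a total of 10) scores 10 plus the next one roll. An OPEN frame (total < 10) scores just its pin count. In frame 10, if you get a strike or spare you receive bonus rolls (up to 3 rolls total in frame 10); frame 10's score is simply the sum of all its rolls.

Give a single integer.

Answer: 125

Derivation:
Frame 1: OPEN (9+0=9). Cumulative: 9
Frame 2: OPEN (8+1=9). Cumulative: 18
Frame 3: SPARE (4+6=10). 10 + next roll (5) = 15. Cumulative: 33
Frame 4: OPEN (5+2=7). Cumulative: 40
Frame 5: SPARE (6+4=10). 10 + next roll (3) = 13. Cumulative: 53
Frame 6: OPEN (3+3=6). Cumulative: 59
Frame 7: STRIKE. 10 + next two rolls (5+3) = 18. Cumulative: 77
Frame 8: OPEN (5+3=8). Cumulative: 85
Frame 9: SPARE (7+3=10). 10 + next roll (10) = 20. Cumulative: 105
Frame 10: STRIKE. Sum of all frame-10 rolls (10+7+3) = 20. Cumulative: 125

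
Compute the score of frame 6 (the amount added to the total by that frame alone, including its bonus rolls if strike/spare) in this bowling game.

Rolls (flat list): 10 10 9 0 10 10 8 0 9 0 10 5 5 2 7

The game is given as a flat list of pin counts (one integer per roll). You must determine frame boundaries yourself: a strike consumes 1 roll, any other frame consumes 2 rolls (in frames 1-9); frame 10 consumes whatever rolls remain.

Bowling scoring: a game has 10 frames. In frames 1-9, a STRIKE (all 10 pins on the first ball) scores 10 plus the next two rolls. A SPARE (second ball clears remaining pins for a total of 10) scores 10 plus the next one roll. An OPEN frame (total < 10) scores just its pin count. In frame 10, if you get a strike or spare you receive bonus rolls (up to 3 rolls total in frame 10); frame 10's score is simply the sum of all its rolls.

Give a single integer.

Frame 1: STRIKE. 10 + next two rolls (10+9) = 29. Cumulative: 29
Frame 2: STRIKE. 10 + next two rolls (9+0) = 19. Cumulative: 48
Frame 3: OPEN (9+0=9). Cumulative: 57
Frame 4: STRIKE. 10 + next two rolls (10+8) = 28. Cumulative: 85
Frame 5: STRIKE. 10 + next two rolls (8+0) = 18. Cumulative: 103
Frame 6: OPEN (8+0=8). Cumulative: 111
Frame 7: OPEN (9+0=9). Cumulative: 120
Frame 8: STRIKE. 10 + next two rolls (5+5) = 20. Cumulative: 140

Answer: 8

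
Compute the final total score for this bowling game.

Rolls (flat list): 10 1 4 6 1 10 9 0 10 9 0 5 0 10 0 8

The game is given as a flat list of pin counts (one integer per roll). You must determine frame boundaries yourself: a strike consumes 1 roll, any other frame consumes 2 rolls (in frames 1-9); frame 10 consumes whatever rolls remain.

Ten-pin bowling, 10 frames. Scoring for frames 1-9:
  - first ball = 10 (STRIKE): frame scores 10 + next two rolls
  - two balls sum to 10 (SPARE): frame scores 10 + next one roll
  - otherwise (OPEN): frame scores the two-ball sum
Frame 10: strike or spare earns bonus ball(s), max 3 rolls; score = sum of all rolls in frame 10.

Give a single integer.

Answer: 114

Derivation:
Frame 1: STRIKE. 10 + next two rolls (1+4) = 15. Cumulative: 15
Frame 2: OPEN (1+4=5). Cumulative: 20
Frame 3: OPEN (6+1=7). Cumulative: 27
Frame 4: STRIKE. 10 + next two rolls (9+0) = 19. Cumulative: 46
Frame 5: OPEN (9+0=9). Cumulative: 55
Frame 6: STRIKE. 10 + next two rolls (9+0) = 19. Cumulative: 74
Frame 7: OPEN (9+0=9). Cumulative: 83
Frame 8: OPEN (5+0=5). Cumulative: 88
Frame 9: STRIKE. 10 + next two rolls (0+8) = 18. Cumulative: 106
Frame 10: OPEN. Sum of all frame-10 rolls (0+8) = 8. Cumulative: 114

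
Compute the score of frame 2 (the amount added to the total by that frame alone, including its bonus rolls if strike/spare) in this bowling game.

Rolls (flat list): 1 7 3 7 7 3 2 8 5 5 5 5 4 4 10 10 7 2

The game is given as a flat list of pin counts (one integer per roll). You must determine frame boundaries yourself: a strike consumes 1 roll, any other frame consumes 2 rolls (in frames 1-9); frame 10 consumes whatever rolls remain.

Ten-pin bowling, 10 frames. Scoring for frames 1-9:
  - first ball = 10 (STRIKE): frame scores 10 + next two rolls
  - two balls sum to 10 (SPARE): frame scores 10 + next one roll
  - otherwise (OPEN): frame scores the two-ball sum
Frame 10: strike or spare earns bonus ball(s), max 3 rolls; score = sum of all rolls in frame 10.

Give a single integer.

Answer: 17

Derivation:
Frame 1: OPEN (1+7=8). Cumulative: 8
Frame 2: SPARE (3+7=10). 10 + next roll (7) = 17. Cumulative: 25
Frame 3: SPARE (7+3=10). 10 + next roll (2) = 12. Cumulative: 37
Frame 4: SPARE (2+8=10). 10 + next roll (5) = 15. Cumulative: 52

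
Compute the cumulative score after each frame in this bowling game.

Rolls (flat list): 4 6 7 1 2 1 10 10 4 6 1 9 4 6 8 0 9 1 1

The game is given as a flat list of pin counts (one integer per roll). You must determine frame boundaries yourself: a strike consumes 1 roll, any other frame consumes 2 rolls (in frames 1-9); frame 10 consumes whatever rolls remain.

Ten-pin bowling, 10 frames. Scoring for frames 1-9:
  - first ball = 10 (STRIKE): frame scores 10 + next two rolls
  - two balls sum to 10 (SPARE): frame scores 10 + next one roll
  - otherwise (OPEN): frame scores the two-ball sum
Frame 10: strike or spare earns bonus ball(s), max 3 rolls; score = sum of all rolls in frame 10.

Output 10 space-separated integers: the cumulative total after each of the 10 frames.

Answer: 17 25 28 52 72 83 97 115 123 134

Derivation:
Frame 1: SPARE (4+6=10). 10 + next roll (7) = 17. Cumulative: 17
Frame 2: OPEN (7+1=8). Cumulative: 25
Frame 3: OPEN (2+1=3). Cumulative: 28
Frame 4: STRIKE. 10 + next two rolls (10+4) = 24. Cumulative: 52
Frame 5: STRIKE. 10 + next two rolls (4+6) = 20. Cumulative: 72
Frame 6: SPARE (4+6=10). 10 + next roll (1) = 11. Cumulative: 83
Frame 7: SPARE (1+9=10). 10 + next roll (4) = 14. Cumulative: 97
Frame 8: SPARE (4+6=10). 10 + next roll (8) = 18. Cumulative: 115
Frame 9: OPEN (8+0=8). Cumulative: 123
Frame 10: SPARE. Sum of all frame-10 rolls (9+1+1) = 11. Cumulative: 134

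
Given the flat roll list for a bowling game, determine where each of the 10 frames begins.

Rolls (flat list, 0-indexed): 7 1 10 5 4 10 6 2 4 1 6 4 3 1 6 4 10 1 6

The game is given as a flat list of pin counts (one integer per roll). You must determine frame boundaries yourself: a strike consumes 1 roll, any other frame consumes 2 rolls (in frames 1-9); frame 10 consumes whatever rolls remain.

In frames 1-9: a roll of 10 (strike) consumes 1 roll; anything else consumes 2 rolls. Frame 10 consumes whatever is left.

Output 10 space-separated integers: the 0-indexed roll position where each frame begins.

Answer: 0 2 3 5 6 8 10 12 14 16

Derivation:
Frame 1 starts at roll index 0: rolls=7,1 (sum=8), consumes 2 rolls
Frame 2 starts at roll index 2: roll=10 (strike), consumes 1 roll
Frame 3 starts at roll index 3: rolls=5,4 (sum=9), consumes 2 rolls
Frame 4 starts at roll index 5: roll=10 (strike), consumes 1 roll
Frame 5 starts at roll index 6: rolls=6,2 (sum=8), consumes 2 rolls
Frame 6 starts at roll index 8: rolls=4,1 (sum=5), consumes 2 rolls
Frame 7 starts at roll index 10: rolls=6,4 (sum=10), consumes 2 rolls
Frame 8 starts at roll index 12: rolls=3,1 (sum=4), consumes 2 rolls
Frame 9 starts at roll index 14: rolls=6,4 (sum=10), consumes 2 rolls
Frame 10 starts at roll index 16: 3 remaining rolls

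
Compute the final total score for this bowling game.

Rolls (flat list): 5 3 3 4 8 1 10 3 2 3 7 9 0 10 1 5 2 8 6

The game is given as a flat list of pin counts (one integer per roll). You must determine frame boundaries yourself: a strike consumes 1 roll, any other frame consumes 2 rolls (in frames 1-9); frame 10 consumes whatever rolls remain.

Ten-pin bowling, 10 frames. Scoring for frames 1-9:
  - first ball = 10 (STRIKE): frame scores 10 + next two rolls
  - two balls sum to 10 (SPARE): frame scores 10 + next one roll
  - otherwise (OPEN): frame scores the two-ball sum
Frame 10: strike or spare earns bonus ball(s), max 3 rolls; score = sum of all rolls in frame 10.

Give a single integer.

Answer: 110

Derivation:
Frame 1: OPEN (5+3=8). Cumulative: 8
Frame 2: OPEN (3+4=7). Cumulative: 15
Frame 3: OPEN (8+1=9). Cumulative: 24
Frame 4: STRIKE. 10 + next two rolls (3+2) = 15. Cumulative: 39
Frame 5: OPEN (3+2=5). Cumulative: 44
Frame 6: SPARE (3+7=10). 10 + next roll (9) = 19. Cumulative: 63
Frame 7: OPEN (9+0=9). Cumulative: 72
Frame 8: STRIKE. 10 + next two rolls (1+5) = 16. Cumulative: 88
Frame 9: OPEN (1+5=6). Cumulative: 94
Frame 10: SPARE. Sum of all frame-10 rolls (2+8+6) = 16. Cumulative: 110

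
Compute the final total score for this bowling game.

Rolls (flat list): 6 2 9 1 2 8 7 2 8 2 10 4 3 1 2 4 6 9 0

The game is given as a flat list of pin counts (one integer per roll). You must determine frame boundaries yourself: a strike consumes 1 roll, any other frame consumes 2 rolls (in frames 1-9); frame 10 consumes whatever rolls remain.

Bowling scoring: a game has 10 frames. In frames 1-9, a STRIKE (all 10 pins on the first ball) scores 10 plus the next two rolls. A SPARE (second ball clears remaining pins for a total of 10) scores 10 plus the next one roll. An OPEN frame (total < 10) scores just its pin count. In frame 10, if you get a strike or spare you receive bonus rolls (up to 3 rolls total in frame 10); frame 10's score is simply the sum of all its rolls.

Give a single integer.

Answer: 121

Derivation:
Frame 1: OPEN (6+2=8). Cumulative: 8
Frame 2: SPARE (9+1=10). 10 + next roll (2) = 12. Cumulative: 20
Frame 3: SPARE (2+8=10). 10 + next roll (7) = 17. Cumulative: 37
Frame 4: OPEN (7+2=9). Cumulative: 46
Frame 5: SPARE (8+2=10). 10 + next roll (10) = 20. Cumulative: 66
Frame 6: STRIKE. 10 + next two rolls (4+3) = 17. Cumulative: 83
Frame 7: OPEN (4+3=7). Cumulative: 90
Frame 8: OPEN (1+2=3). Cumulative: 93
Frame 9: SPARE (4+6=10). 10 + next roll (9) = 19. Cumulative: 112
Frame 10: OPEN. Sum of all frame-10 rolls (9+0) = 9. Cumulative: 121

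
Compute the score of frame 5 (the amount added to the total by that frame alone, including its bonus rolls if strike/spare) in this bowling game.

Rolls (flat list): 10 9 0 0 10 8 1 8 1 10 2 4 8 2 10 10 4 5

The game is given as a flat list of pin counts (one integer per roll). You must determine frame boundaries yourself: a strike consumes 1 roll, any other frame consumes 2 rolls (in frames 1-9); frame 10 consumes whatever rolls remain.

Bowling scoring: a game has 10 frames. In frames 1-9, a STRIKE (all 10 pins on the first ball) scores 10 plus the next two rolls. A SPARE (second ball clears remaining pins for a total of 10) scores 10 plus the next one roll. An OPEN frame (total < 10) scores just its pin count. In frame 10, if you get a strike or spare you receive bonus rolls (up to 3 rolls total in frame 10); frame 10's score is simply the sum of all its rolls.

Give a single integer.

Answer: 9

Derivation:
Frame 1: STRIKE. 10 + next two rolls (9+0) = 19. Cumulative: 19
Frame 2: OPEN (9+0=9). Cumulative: 28
Frame 3: SPARE (0+10=10). 10 + next roll (8) = 18. Cumulative: 46
Frame 4: OPEN (8+1=9). Cumulative: 55
Frame 5: OPEN (8+1=9). Cumulative: 64
Frame 6: STRIKE. 10 + next two rolls (2+4) = 16. Cumulative: 80
Frame 7: OPEN (2+4=6). Cumulative: 86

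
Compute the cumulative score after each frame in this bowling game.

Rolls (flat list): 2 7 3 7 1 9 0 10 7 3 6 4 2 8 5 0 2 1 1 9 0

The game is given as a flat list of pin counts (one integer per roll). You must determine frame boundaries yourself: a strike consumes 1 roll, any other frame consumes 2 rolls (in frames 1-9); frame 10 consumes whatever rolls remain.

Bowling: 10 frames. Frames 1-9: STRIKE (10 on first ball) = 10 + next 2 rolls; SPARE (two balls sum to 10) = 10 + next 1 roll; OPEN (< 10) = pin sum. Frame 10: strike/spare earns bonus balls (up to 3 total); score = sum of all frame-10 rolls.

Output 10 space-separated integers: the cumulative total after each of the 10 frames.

Answer: 9 20 30 47 63 75 90 95 98 108

Derivation:
Frame 1: OPEN (2+7=9). Cumulative: 9
Frame 2: SPARE (3+7=10). 10 + next roll (1) = 11. Cumulative: 20
Frame 3: SPARE (1+9=10). 10 + next roll (0) = 10. Cumulative: 30
Frame 4: SPARE (0+10=10). 10 + next roll (7) = 17. Cumulative: 47
Frame 5: SPARE (7+3=10). 10 + next roll (6) = 16. Cumulative: 63
Frame 6: SPARE (6+4=10). 10 + next roll (2) = 12. Cumulative: 75
Frame 7: SPARE (2+8=10). 10 + next roll (5) = 15. Cumulative: 90
Frame 8: OPEN (5+0=5). Cumulative: 95
Frame 9: OPEN (2+1=3). Cumulative: 98
Frame 10: SPARE. Sum of all frame-10 rolls (1+9+0) = 10. Cumulative: 108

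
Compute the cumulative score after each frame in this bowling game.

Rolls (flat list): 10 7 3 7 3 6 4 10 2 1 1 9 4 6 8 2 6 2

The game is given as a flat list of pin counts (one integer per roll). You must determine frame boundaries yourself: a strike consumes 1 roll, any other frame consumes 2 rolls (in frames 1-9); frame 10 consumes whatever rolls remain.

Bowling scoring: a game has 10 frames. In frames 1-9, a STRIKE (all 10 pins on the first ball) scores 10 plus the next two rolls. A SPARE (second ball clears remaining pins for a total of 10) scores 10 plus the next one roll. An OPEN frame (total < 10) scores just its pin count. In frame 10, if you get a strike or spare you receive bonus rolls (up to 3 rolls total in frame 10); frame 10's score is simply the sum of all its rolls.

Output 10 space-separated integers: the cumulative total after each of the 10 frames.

Frame 1: STRIKE. 10 + next two rolls (7+3) = 20. Cumulative: 20
Frame 2: SPARE (7+3=10). 10 + next roll (7) = 17. Cumulative: 37
Frame 3: SPARE (7+3=10). 10 + next roll (6) = 16. Cumulative: 53
Frame 4: SPARE (6+4=10). 10 + next roll (10) = 20. Cumulative: 73
Frame 5: STRIKE. 10 + next two rolls (2+1) = 13. Cumulative: 86
Frame 6: OPEN (2+1=3). Cumulative: 89
Frame 7: SPARE (1+9=10). 10 + next roll (4) = 14. Cumulative: 103
Frame 8: SPARE (4+6=10). 10 + next roll (8) = 18. Cumulative: 121
Frame 9: SPARE (8+2=10). 10 + next roll (6) = 16. Cumulative: 137
Frame 10: OPEN. Sum of all frame-10 rolls (6+2) = 8. Cumulative: 145

Answer: 20 37 53 73 86 89 103 121 137 145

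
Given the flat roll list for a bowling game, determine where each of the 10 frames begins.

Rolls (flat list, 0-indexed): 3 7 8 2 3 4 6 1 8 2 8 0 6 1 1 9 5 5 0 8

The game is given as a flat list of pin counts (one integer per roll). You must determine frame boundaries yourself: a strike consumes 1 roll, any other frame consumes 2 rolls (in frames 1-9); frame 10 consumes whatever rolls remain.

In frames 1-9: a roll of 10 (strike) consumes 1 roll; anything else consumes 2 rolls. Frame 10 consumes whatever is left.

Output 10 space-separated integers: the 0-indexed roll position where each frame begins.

Frame 1 starts at roll index 0: rolls=3,7 (sum=10), consumes 2 rolls
Frame 2 starts at roll index 2: rolls=8,2 (sum=10), consumes 2 rolls
Frame 3 starts at roll index 4: rolls=3,4 (sum=7), consumes 2 rolls
Frame 4 starts at roll index 6: rolls=6,1 (sum=7), consumes 2 rolls
Frame 5 starts at roll index 8: rolls=8,2 (sum=10), consumes 2 rolls
Frame 6 starts at roll index 10: rolls=8,0 (sum=8), consumes 2 rolls
Frame 7 starts at roll index 12: rolls=6,1 (sum=7), consumes 2 rolls
Frame 8 starts at roll index 14: rolls=1,9 (sum=10), consumes 2 rolls
Frame 9 starts at roll index 16: rolls=5,5 (sum=10), consumes 2 rolls
Frame 10 starts at roll index 18: 2 remaining rolls

Answer: 0 2 4 6 8 10 12 14 16 18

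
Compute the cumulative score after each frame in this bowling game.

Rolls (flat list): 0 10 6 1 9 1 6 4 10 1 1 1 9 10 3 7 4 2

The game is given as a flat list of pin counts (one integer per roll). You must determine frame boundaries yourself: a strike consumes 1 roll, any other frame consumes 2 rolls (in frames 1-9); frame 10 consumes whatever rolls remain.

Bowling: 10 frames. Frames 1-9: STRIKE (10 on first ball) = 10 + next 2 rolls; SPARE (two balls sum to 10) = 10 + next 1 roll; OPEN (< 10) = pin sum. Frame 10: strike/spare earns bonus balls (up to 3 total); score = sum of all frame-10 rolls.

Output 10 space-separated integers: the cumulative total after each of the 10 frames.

Answer: 16 23 39 59 71 73 93 113 127 133

Derivation:
Frame 1: SPARE (0+10=10). 10 + next roll (6) = 16. Cumulative: 16
Frame 2: OPEN (6+1=7). Cumulative: 23
Frame 3: SPARE (9+1=10). 10 + next roll (6) = 16. Cumulative: 39
Frame 4: SPARE (6+4=10). 10 + next roll (10) = 20. Cumulative: 59
Frame 5: STRIKE. 10 + next two rolls (1+1) = 12. Cumulative: 71
Frame 6: OPEN (1+1=2). Cumulative: 73
Frame 7: SPARE (1+9=10). 10 + next roll (10) = 20. Cumulative: 93
Frame 8: STRIKE. 10 + next two rolls (3+7) = 20. Cumulative: 113
Frame 9: SPARE (3+7=10). 10 + next roll (4) = 14. Cumulative: 127
Frame 10: OPEN. Sum of all frame-10 rolls (4+2) = 6. Cumulative: 133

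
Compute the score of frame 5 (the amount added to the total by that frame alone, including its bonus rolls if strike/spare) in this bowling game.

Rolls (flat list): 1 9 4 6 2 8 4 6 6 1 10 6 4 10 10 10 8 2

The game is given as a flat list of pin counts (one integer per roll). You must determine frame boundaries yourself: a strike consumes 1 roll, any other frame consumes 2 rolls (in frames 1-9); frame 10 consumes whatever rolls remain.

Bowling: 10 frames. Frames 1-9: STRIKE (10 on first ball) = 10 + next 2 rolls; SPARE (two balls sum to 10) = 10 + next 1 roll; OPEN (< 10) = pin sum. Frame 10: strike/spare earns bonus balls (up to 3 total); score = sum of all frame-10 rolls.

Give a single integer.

Frame 1: SPARE (1+9=10). 10 + next roll (4) = 14. Cumulative: 14
Frame 2: SPARE (4+6=10). 10 + next roll (2) = 12. Cumulative: 26
Frame 3: SPARE (2+8=10). 10 + next roll (4) = 14. Cumulative: 40
Frame 4: SPARE (4+6=10). 10 + next roll (6) = 16. Cumulative: 56
Frame 5: OPEN (6+1=7). Cumulative: 63
Frame 6: STRIKE. 10 + next two rolls (6+4) = 20. Cumulative: 83
Frame 7: SPARE (6+4=10). 10 + next roll (10) = 20. Cumulative: 103

Answer: 7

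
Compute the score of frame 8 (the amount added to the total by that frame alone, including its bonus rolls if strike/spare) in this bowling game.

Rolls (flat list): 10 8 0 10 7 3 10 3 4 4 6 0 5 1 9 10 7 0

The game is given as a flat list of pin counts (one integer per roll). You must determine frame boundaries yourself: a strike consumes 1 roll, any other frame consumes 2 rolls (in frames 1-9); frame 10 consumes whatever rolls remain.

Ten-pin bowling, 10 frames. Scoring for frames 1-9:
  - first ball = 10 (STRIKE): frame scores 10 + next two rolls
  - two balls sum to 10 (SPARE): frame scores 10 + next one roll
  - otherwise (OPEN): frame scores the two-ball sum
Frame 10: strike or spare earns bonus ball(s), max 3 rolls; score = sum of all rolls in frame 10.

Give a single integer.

Frame 1: STRIKE. 10 + next two rolls (8+0) = 18. Cumulative: 18
Frame 2: OPEN (8+0=8). Cumulative: 26
Frame 3: STRIKE. 10 + next two rolls (7+3) = 20. Cumulative: 46
Frame 4: SPARE (7+3=10). 10 + next roll (10) = 20. Cumulative: 66
Frame 5: STRIKE. 10 + next two rolls (3+4) = 17. Cumulative: 83
Frame 6: OPEN (3+4=7). Cumulative: 90
Frame 7: SPARE (4+6=10). 10 + next roll (0) = 10. Cumulative: 100
Frame 8: OPEN (0+5=5). Cumulative: 105
Frame 9: SPARE (1+9=10). 10 + next roll (10) = 20. Cumulative: 125
Frame 10: STRIKE. Sum of all frame-10 rolls (10+7+0) = 17. Cumulative: 142

Answer: 5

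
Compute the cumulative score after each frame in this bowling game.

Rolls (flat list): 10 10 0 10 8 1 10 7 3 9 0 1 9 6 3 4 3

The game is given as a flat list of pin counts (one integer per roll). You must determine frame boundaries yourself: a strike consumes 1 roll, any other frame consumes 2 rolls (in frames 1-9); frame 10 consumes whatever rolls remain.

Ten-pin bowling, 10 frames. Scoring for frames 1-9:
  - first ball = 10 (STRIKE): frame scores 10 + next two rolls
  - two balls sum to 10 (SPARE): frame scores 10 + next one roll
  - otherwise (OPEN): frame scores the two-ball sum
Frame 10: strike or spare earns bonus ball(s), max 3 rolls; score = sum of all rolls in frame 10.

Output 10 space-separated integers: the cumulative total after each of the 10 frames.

Frame 1: STRIKE. 10 + next two rolls (10+0) = 20. Cumulative: 20
Frame 2: STRIKE. 10 + next two rolls (0+10) = 20. Cumulative: 40
Frame 3: SPARE (0+10=10). 10 + next roll (8) = 18. Cumulative: 58
Frame 4: OPEN (8+1=9). Cumulative: 67
Frame 5: STRIKE. 10 + next two rolls (7+3) = 20. Cumulative: 87
Frame 6: SPARE (7+3=10). 10 + next roll (9) = 19. Cumulative: 106
Frame 7: OPEN (9+0=9). Cumulative: 115
Frame 8: SPARE (1+9=10). 10 + next roll (6) = 16. Cumulative: 131
Frame 9: OPEN (6+3=9). Cumulative: 140
Frame 10: OPEN. Sum of all frame-10 rolls (4+3) = 7. Cumulative: 147

Answer: 20 40 58 67 87 106 115 131 140 147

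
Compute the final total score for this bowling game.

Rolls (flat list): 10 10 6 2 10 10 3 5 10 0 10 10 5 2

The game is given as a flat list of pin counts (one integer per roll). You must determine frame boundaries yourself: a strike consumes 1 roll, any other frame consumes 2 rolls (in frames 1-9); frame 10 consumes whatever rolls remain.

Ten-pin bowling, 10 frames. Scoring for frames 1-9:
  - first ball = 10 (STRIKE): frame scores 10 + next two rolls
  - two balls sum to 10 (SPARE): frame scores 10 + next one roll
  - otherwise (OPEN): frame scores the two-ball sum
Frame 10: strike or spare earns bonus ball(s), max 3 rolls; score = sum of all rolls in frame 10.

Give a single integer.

Frame 1: STRIKE. 10 + next two rolls (10+6) = 26. Cumulative: 26
Frame 2: STRIKE. 10 + next two rolls (6+2) = 18. Cumulative: 44
Frame 3: OPEN (6+2=8). Cumulative: 52
Frame 4: STRIKE. 10 + next two rolls (10+3) = 23. Cumulative: 75
Frame 5: STRIKE. 10 + next two rolls (3+5) = 18. Cumulative: 93
Frame 6: OPEN (3+5=8). Cumulative: 101
Frame 7: STRIKE. 10 + next two rolls (0+10) = 20. Cumulative: 121
Frame 8: SPARE (0+10=10). 10 + next roll (10) = 20. Cumulative: 141
Frame 9: STRIKE. 10 + next two rolls (5+2) = 17. Cumulative: 158
Frame 10: OPEN. Sum of all frame-10 rolls (5+2) = 7. Cumulative: 165

Answer: 165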